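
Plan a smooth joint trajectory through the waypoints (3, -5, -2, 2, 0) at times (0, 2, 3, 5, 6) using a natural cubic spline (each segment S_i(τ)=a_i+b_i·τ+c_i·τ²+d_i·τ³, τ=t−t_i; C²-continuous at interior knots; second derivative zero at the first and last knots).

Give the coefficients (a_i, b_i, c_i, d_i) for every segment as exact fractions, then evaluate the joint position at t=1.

Δ: Δ0=-4, Δ1=3, Δ2=2, Δ3=-2
row 1: diag=6, rhs=42; c'=1/6, d'=7
row 2: denom=6−1·1/6=35/6; d'=(-6−1·7)/(35/6)=-78/35
row 3: denom=6−2·12/35=186/35; d'=(-24−2·-78/35)/(186/35)=-114/31
back: M3=-114/31
back: M2=-78/35−12/35·-114/31=-30/31
back: M1=7−1/6·-30/31=222/31
M: M0=0, M1=222/31, M2=-30/31, M3=-114/31, M4=0
seg 0: a=3, c=M0/2=0, d=(M1−M0)/(6·2)=37/62, b=Δ0−h0·(2M0+M1)/6=-198/31
seg 1: a=-5, c=M1/2=111/31, d=(M2−M1)/(6·1)=-42/31, b=Δ1−h1·(2M1+M2)/6=24/31
seg 2: a=-2, c=M2/2=-15/31, d=(M3−M2)/(6·2)=-7/31, b=Δ2−h2·(2M2+M3)/6=120/31
seg 3: a=2, c=M3/2=-57/31, d=(M4−M3)/(6·1)=19/31, b=Δ3−h3·(2M3+M4)/6=-24/31
t_q=1 → seg 0, τ=1; S=3+-198/31·τ+0·τ²+37/62·τ³=-173/62

  seg 0: a=3 b=-198/31 c=0 d=37/62
  seg 1: a=-5 b=24/31 c=111/31 d=-42/31
  seg 2: a=-2 b=120/31 c=-15/31 d=-7/31
  seg 3: a=2 b=-24/31 c=-57/31 d=19/31
S(1) = -173/62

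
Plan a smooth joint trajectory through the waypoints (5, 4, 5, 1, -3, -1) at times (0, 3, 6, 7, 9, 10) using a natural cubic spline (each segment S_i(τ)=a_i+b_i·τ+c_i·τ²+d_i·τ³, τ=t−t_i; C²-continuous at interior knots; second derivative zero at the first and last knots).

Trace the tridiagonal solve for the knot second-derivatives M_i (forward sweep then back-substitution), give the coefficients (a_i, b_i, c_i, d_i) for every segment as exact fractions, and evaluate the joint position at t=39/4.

Δ: Δ0=-1/3, Δ1=1/3, Δ2=-4, Δ3=-2, Δ4=2
row 1: diag=12, rhs=4; c'=1/4, d'=1/3
row 2: denom=8−3·1/4=29/4; d'=(-26−3·1/3)/(29/4)=-108/29
row 3: denom=6−1·4/29=170/29; d'=(12−1·-108/29)/(170/29)=228/85
row 4: denom=6−2·29/85=452/85; d'=(24−2·228/85)/(452/85)=396/113
back: M4=396/113
back: M3=228/85−29/85·396/113=168/113
back: M2=-108/29−4/29·168/113=-444/113
back: M1=1/3−1/4·-444/113=446/339
M: M0=0, M1=446/339, M2=-444/113, M3=168/113, M4=396/113, M5=0
seg 0: a=5, c=M0/2=0, d=(M1−M0)/(6·3)=223/3051, b=Δ0−h0·(2M0+M1)/6=-112/113
seg 1: a=4, c=M1/2=223/339, d=(M2−M1)/(6·3)=-889/3051, b=Δ1−h1·(2M1+M2)/6=111/113
seg 2: a=5, c=M2/2=-222/113, d=(M3−M2)/(6·1)=102/113, b=Δ2−h2·(2M2+M3)/6=-332/113
seg 3: a=1, c=M3/2=84/113, d=(M4−M3)/(6·2)=19/113, b=Δ3−h3·(2M3+M4)/6=-470/113
seg 4: a=-3, c=M4/2=198/113, d=(M5−M4)/(6·1)=-66/113, b=Δ4−h4·(2M4+M5)/6=94/113
t_q=39/4 → seg 4, τ=3/4; S=-3+94/113·τ+198/113·τ²+-66/113·τ³=-5919/3616

  seg 0: a=5 b=-112/113 c=0 d=223/3051
  seg 1: a=4 b=111/113 c=223/339 d=-889/3051
  seg 2: a=5 b=-332/113 c=-222/113 d=102/113
  seg 3: a=1 b=-470/113 c=84/113 d=19/113
  seg 4: a=-3 b=94/113 c=198/113 d=-66/113
S(39/4) = -5919/3616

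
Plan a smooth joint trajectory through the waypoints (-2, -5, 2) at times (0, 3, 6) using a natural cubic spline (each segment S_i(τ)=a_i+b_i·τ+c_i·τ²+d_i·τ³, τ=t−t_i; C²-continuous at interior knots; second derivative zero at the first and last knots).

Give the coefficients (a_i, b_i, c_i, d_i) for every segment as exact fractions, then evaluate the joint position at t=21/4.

  seg 0: a=-2 b=-11/6 c=0 d=5/54
  seg 1: a=-5 b=2/3 c=5/6 d=-5/54
S(21/4) = -43/128

Δ: Δ0=-1, Δ1=7/3
row 1: diag=12, rhs=20; c'=1/4, d'=5/3
back: M1=5/3
M: M0=0, M1=5/3, M2=0
seg 0: a=-2, c=M0/2=0, d=(M1−M0)/(6·3)=5/54, b=Δ0−h0·(2M0+M1)/6=-11/6
seg 1: a=-5, c=M1/2=5/6, d=(M2−M1)/(6·3)=-5/54, b=Δ1−h1·(2M1+M2)/6=2/3
t_q=21/4 → seg 1, τ=9/4; S=-5+2/3·τ+5/6·τ²+-5/54·τ³=-43/128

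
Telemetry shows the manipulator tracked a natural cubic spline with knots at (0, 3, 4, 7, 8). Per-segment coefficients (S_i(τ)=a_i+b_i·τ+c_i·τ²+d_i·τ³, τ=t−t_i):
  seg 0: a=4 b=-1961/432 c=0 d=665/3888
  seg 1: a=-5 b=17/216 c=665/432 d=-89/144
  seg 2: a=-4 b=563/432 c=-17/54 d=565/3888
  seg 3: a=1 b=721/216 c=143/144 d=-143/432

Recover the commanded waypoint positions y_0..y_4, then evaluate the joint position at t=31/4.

y_0=4 y_1=-5 y_2=-4 y_3=1 y_4=5
S(31/4) = 36149/9216

y_0 = S_0(0) = a_0 = 4
y_1 = S_1(0) = a_1 = -5
y_2 = S_2(0) = a_2 = -4
y_3 = S_3(0) = a_3 = 1
y_4 = S_3(1) = 5
t_q=31/4 is in segment 3 (τ=3/4); S_3(τ)=36149/9216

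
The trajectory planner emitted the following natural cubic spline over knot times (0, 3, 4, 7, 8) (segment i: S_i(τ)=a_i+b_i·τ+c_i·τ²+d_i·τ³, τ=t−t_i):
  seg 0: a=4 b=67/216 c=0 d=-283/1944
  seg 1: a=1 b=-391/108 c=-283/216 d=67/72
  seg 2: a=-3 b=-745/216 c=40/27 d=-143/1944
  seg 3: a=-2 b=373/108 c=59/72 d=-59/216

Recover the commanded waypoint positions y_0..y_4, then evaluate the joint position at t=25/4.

y_0 = S_0(0) = a_0 = 4
y_1 = S_1(0) = a_1 = 1
y_2 = S_2(0) = a_2 = -3
y_3 = S_3(0) = a_3 = -2
y_4 = S_3(1) = 2
t_q=25/4 is in segment 2 (τ=9/4); S_2(τ)=-6295/1536

y_0=4 y_1=1 y_2=-3 y_3=-2 y_4=2
S(25/4) = -6295/1536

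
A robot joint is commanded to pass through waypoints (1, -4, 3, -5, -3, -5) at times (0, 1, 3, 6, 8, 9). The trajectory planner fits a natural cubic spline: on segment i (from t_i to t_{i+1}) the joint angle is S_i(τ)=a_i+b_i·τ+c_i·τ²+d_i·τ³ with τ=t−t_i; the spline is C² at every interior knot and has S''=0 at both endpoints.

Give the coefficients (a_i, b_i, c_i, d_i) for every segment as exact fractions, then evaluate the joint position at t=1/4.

  seg 0: a=1 b=-57659/8436 c=0 d=15479/8436
  seg 1: a=-4 b=-5611/4218 c=15479/2812 d=-26063/16872
  seg 2: a=3 b=4537/2109 c=-2646/703 d=41/57
  seg 3: a=-5 b=-2132/2109 c=1905/703 d=-7189/8436
  seg 4: a=-3 b=-839/2109 c=-3379/1406 d=3379/4218
S(1/4) = -122387/179968

Δ: Δ0=-5, Δ1=7/2, Δ2=-8/3, Δ3=1, Δ4=-2
row 1: diag=6, rhs=51; c'=1/3, d'=17/2
row 2: denom=10−2·1/3=28/3; d'=(-37−2·17/2)/(28/3)=-81/14
row 3: denom=10−3·9/28=253/28; d'=(22−3·-81/14)/(253/28)=1102/253
row 4: denom=6−2·56/253=1406/253; d'=(-18−2·1102/253)/(1406/253)=-3379/703
back: M4=-3379/703
back: M3=1102/253−56/253·-3379/703=3810/703
back: M2=-81/14−9/28·3810/703=-5292/703
back: M1=17/2−1/3·-5292/703=15479/1406
M: M0=0, M1=15479/1406, M2=-5292/703, M3=3810/703, M4=-3379/703, M5=0
seg 0: a=1, c=M0/2=0, d=(M1−M0)/(6·1)=15479/8436, b=Δ0−h0·(2M0+M1)/6=-57659/8436
seg 1: a=-4, c=M1/2=15479/2812, d=(M2−M1)/(6·2)=-26063/16872, b=Δ1−h1·(2M1+M2)/6=-5611/4218
seg 2: a=3, c=M2/2=-2646/703, d=(M3−M2)/(6·3)=41/57, b=Δ2−h2·(2M2+M3)/6=4537/2109
seg 3: a=-5, c=M3/2=1905/703, d=(M4−M3)/(6·2)=-7189/8436, b=Δ3−h3·(2M3+M4)/6=-2132/2109
seg 4: a=-3, c=M4/2=-3379/1406, d=(M5−M4)/(6·1)=3379/4218, b=Δ4−h4·(2M4+M5)/6=-839/2109
t_q=1/4 → seg 0, τ=1/4; S=1+-57659/8436·τ+0·τ²+15479/8436·τ³=-122387/179968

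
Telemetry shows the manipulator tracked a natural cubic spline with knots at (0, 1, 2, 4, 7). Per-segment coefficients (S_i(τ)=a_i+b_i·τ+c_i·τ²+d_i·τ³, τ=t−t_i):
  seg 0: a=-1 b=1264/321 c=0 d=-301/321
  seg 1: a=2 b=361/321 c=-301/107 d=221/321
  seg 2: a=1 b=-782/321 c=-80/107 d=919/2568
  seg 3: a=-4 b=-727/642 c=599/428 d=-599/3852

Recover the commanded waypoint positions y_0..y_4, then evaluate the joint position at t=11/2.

y_0 = S_0(0) = a_0 = -1
y_1 = S_1(0) = a_1 = 2
y_2 = S_2(0) = a_2 = 1
y_3 = S_3(0) = a_3 = -4
y_4 = S_3(3) = 1
t_q=11/2 is in segment 3 (τ=3/2); S_3(τ)=-10527/3424

y_0=-1 y_1=2 y_2=1 y_3=-4 y_4=1
S(11/2) = -10527/3424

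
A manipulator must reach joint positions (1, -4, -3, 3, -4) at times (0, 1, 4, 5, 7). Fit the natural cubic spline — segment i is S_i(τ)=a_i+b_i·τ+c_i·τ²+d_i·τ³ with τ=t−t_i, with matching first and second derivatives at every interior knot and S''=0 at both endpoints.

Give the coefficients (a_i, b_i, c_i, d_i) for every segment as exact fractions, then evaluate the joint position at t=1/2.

  seg 0: a=1 b=-1483/276 c=0 d=103/276
  seg 1: a=-4 b=-587/138 c=103/92 d=113/828
  seg 2: a=-3 b=1697/276 c=54/23 d=-689/276
  seg 3: a=3 b=463/138 c=-473/92 d=473/552
S(1/2) = -1207/736

Δ: Δ0=-5, Δ1=1/3, Δ2=6, Δ3=-7/2
row 1: diag=8, rhs=32; c'=3/8, d'=4
row 2: denom=8−3·3/8=55/8; d'=(34−3·4)/(55/8)=16/5
row 3: denom=6−1·8/55=322/55; d'=(-57−1·16/5)/(322/55)=-473/46
back: M3=-473/46
back: M2=16/5−8/55·-473/46=108/23
back: M1=4−3/8·108/23=103/46
M: M0=0, M1=103/46, M2=108/23, M3=-473/46, M4=0
seg 0: a=1, c=M0/2=0, d=(M1−M0)/(6·1)=103/276, b=Δ0−h0·(2M0+M1)/6=-1483/276
seg 1: a=-4, c=M1/2=103/92, d=(M2−M1)/(6·3)=113/828, b=Δ1−h1·(2M1+M2)/6=-587/138
seg 2: a=-3, c=M2/2=54/23, d=(M3−M2)/(6·1)=-689/276, b=Δ2−h2·(2M2+M3)/6=1697/276
seg 3: a=3, c=M3/2=-473/92, d=(M4−M3)/(6·2)=473/552, b=Δ3−h3·(2M3+M4)/6=463/138
t_q=1/2 → seg 0, τ=1/2; S=1+-1483/276·τ+0·τ²+103/276·τ³=-1207/736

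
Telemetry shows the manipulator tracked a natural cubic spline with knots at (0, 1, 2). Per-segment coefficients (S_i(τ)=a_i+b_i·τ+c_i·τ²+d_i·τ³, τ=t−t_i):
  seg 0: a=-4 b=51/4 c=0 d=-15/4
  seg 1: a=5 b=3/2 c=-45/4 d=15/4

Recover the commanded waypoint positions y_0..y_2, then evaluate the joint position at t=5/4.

y_0=-4 y_1=5 y_2=-1
S(5/4) = 1211/256

y_0 = S_0(0) = a_0 = -4
y_1 = S_1(0) = a_1 = 5
y_2 = S_1(1) = -1
t_q=5/4 is in segment 1 (τ=1/4); S_1(τ)=1211/256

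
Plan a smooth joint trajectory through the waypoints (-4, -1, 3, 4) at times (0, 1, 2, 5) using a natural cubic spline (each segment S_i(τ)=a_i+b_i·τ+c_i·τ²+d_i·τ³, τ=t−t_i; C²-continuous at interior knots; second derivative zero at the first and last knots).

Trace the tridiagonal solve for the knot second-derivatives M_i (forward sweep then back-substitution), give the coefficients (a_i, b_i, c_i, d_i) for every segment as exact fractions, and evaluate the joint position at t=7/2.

  seg 0: a=-4 b=244/93 c=0 d=35/93
  seg 1: a=-1 b=349/93 c=35/31 d=-82/93
  seg 2: a=3 b=313/93 c=-47/31 d=47/279
S(7/2) = 1291/248

Δ: Δ0=3, Δ1=4, Δ2=1/3
row 1: diag=4, rhs=6; c'=1/4, d'=3/2
row 2: denom=8−1·1/4=31/4; d'=(-22−1·3/2)/(31/4)=-94/31
back: M2=-94/31
back: M1=3/2−1/4·-94/31=70/31
M: M0=0, M1=70/31, M2=-94/31, M3=0
seg 0: a=-4, c=M0/2=0, d=(M1−M0)/(6·1)=35/93, b=Δ0−h0·(2M0+M1)/6=244/93
seg 1: a=-1, c=M1/2=35/31, d=(M2−M1)/(6·1)=-82/93, b=Δ1−h1·(2M1+M2)/6=349/93
seg 2: a=3, c=M2/2=-47/31, d=(M3−M2)/(6·3)=47/279, b=Δ2−h2·(2M2+M3)/6=313/93
t_q=7/2 → seg 2, τ=3/2; S=3+313/93·τ+-47/31·τ²+47/279·τ³=1291/248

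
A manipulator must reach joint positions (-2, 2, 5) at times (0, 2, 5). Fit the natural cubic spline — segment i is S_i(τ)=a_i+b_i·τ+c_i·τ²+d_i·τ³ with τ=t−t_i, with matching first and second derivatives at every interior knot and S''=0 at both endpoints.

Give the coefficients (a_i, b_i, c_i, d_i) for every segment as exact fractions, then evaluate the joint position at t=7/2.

Δ: Δ0=2, Δ1=1
row 1: diag=10, rhs=-6; c'=3/10, d'=-3/5
back: M1=-3/5
M: M0=0, M1=-3/5, M2=0
seg 0: a=-2, c=M0/2=0, d=(M1−M0)/(6·2)=-1/20, b=Δ0−h0·(2M0+M1)/6=11/5
seg 1: a=2, c=M1/2=-3/10, d=(M2−M1)/(6·3)=1/30, b=Δ1−h1·(2M1+M2)/6=8/5
t_q=7/2 → seg 1, τ=3/2; S=2+8/5·τ+-3/10·τ²+1/30·τ³=307/80

  seg 0: a=-2 b=11/5 c=0 d=-1/20
  seg 1: a=2 b=8/5 c=-3/10 d=1/30
S(7/2) = 307/80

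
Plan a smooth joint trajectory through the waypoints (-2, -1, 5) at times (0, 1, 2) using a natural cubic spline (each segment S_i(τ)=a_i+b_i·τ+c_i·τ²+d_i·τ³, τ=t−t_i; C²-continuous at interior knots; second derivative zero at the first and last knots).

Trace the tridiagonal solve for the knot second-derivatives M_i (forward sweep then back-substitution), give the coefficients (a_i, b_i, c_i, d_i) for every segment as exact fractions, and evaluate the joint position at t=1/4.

  seg 0: a=-2 b=-1/4 c=0 d=5/4
  seg 1: a=-1 b=7/2 c=15/4 d=-5/4
S(1/4) = -523/256

Δ: Δ0=1, Δ1=6
row 1: diag=4, rhs=30; c'=1/4, d'=15/2
back: M1=15/2
M: M0=0, M1=15/2, M2=0
seg 0: a=-2, c=M0/2=0, d=(M1−M0)/(6·1)=5/4, b=Δ0−h0·(2M0+M1)/6=-1/4
seg 1: a=-1, c=M1/2=15/4, d=(M2−M1)/(6·1)=-5/4, b=Δ1−h1·(2M1+M2)/6=7/2
t_q=1/4 → seg 0, τ=1/4; S=-2+-1/4·τ+0·τ²+5/4·τ³=-523/256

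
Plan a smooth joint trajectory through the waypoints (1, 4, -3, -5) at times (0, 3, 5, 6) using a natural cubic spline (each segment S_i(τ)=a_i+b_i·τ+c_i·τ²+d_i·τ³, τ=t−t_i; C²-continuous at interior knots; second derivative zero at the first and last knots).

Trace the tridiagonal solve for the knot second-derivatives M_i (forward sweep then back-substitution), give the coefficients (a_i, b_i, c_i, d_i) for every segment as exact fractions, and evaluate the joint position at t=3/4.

Δ: Δ0=1, Δ1=-7/2, Δ2=-2
row 1: diag=10, rhs=-27; c'=1/5, d'=-27/10
row 2: denom=6−2·1/5=28/5; d'=(9−2·-27/10)/(28/5)=18/7
back: M2=18/7
back: M1=-27/10−1/5·18/7=-45/14
M: M0=0, M1=-45/14, M2=18/7, M3=0
seg 0: a=1, c=M0/2=0, d=(M1−M0)/(6·3)=-5/28, b=Δ0−h0·(2M0+M1)/6=73/28
seg 1: a=4, c=M1/2=-45/28, d=(M2−M1)/(6·2)=27/56, b=Δ1−h1·(2M1+M2)/6=-31/14
seg 2: a=-3, c=M2/2=9/7, d=(M3−M2)/(6·1)=-3/7, b=Δ2−h2·(2M2+M3)/6=-20/7
t_q=3/4 → seg 0, τ=3/4; S=1+73/28·τ+0·τ²+-5/28·τ³=5161/1792

  seg 0: a=1 b=73/28 c=0 d=-5/28
  seg 1: a=4 b=-31/14 c=-45/28 d=27/56
  seg 2: a=-3 b=-20/7 c=9/7 d=-3/7
S(3/4) = 5161/1792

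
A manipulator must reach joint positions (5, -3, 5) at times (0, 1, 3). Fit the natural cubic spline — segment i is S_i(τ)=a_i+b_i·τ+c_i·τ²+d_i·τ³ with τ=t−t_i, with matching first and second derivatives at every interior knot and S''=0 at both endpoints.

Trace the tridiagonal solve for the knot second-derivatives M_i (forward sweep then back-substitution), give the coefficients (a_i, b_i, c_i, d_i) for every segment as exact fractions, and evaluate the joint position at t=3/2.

  seg 0: a=5 b=-10 c=0 d=2
  seg 1: a=-3 b=-4 c=6 d=-1
S(3/2) = -29/8

Δ: Δ0=-8, Δ1=4
row 1: diag=6, rhs=72; c'=1/3, d'=12
back: M1=12
M: M0=0, M1=12, M2=0
seg 0: a=5, c=M0/2=0, d=(M1−M0)/(6·1)=2, b=Δ0−h0·(2M0+M1)/6=-10
seg 1: a=-3, c=M1/2=6, d=(M2−M1)/(6·2)=-1, b=Δ1−h1·(2M1+M2)/6=-4
t_q=3/2 → seg 1, τ=1/2; S=-3+-4·τ+6·τ²+-1·τ³=-29/8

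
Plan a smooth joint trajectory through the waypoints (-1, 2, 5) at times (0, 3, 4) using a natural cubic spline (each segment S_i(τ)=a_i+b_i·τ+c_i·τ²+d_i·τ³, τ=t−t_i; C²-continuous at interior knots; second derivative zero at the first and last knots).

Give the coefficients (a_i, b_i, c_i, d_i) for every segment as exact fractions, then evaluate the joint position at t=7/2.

Δ: Δ0=1, Δ1=3
row 1: diag=8, rhs=12; c'=1/8, d'=3/2
back: M1=3/2
M: M0=0, M1=3/2, M2=0
seg 0: a=-1, c=M0/2=0, d=(M1−M0)/(6·3)=1/12, b=Δ0−h0·(2M0+M1)/6=1/4
seg 1: a=2, c=M1/2=3/4, d=(M2−M1)/(6·1)=-1/4, b=Δ1−h1·(2M1+M2)/6=5/2
t_q=7/2 → seg 1, τ=1/2; S=2+5/2·τ+3/4·τ²+-1/4·τ³=109/32

  seg 0: a=-1 b=1/4 c=0 d=1/12
  seg 1: a=2 b=5/2 c=3/4 d=-1/4
S(7/2) = 109/32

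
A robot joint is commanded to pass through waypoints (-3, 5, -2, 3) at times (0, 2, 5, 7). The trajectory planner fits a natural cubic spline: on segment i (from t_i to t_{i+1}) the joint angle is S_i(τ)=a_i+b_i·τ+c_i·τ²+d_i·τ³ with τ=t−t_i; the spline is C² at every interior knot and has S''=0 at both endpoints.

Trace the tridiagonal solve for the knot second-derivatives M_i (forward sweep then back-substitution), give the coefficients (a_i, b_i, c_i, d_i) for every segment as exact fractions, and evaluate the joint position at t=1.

  seg 0: a=-3 b=1559/273 c=0 d=-467/1092
  seg 1: a=5 b=158/273 c=-467/182 d=67/126
  seg 2: a=-2 b=-251/546 c=202/91 d=-101/273
S(1) = 831/364

Δ: Δ0=4, Δ1=-7/3, Δ2=5/2
row 1: diag=10, rhs=-38; c'=3/10, d'=-19/5
row 2: denom=10−3·3/10=91/10; d'=(29−3·-19/5)/(91/10)=404/91
back: M2=404/91
back: M1=-19/5−3/10·404/91=-467/91
M: M0=0, M1=-467/91, M2=404/91, M3=0
seg 0: a=-3, c=M0/2=0, d=(M1−M0)/(6·2)=-467/1092, b=Δ0−h0·(2M0+M1)/6=1559/273
seg 1: a=5, c=M1/2=-467/182, d=(M2−M1)/(6·3)=67/126, b=Δ1−h1·(2M1+M2)/6=158/273
seg 2: a=-2, c=M2/2=202/91, d=(M3−M2)/(6·2)=-101/273, b=Δ2−h2·(2M2+M3)/6=-251/546
t_q=1 → seg 0, τ=1; S=-3+1559/273·τ+0·τ²+-467/1092·τ³=831/364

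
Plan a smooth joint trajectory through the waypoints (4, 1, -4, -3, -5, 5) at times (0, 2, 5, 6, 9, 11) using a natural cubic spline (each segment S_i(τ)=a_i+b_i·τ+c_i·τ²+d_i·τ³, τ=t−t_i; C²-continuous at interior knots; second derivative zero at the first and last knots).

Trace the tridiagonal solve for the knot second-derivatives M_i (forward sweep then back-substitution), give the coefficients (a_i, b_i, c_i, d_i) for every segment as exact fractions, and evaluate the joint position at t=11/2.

Δ: Δ0=-3/2, Δ1=-5/3, Δ2=1, Δ3=-2/3, Δ4=5
row 1: diag=10, rhs=-1; c'=3/10, d'=-1/10
row 2: denom=8−3·3/10=71/10; d'=(16−3·-1/10)/(71/10)=163/71
row 3: denom=8−1·10/71=558/71; d'=(-10−1·163/71)/(558/71)=-97/62
row 4: denom=10−3·71/186=549/62; d'=(34−3·-97/62)/(549/62)=2399/549
back: M4=2399/549
back: M3=-97/62−71/186·2399/549=-5324/1647
back: M2=163/71−10/71·-5324/1647=4531/1647
back: M1=-1/10−3/10·4531/1647=-508/549
M: M0=0, M1=-508/549, M2=4531/1647, M3=-5324/1647, M4=2399/549, M5=0
seg 0: a=4, c=M0/2=0, d=(M1−M0)/(6·2)=-127/1647, b=Δ0−h0·(2M0+M1)/6=-3925/3294
seg 1: a=1, c=M1/2=-254/549, d=(M2−M1)/(6·3)=6055/29646, b=Δ1−h1·(2M1+M2)/6=-6973/3294
seg 2: a=-4, c=M2/2=4531/3294, d=(M3−M2)/(6·1)=-365/366, b=Δ2−h2·(2M2+M3)/6=1024/1647
seg 3: a=-3, c=M3/2=-2662/1647, d=(M4−M3)/(6·3)=12521/29646, b=Δ3−h3·(2M3+M4)/6=1255/3294
seg 4: a=-5, c=M4/2=2399/1098, d=(M5−M4)/(6·2)=-2399/6588, b=Δ4−h4·(2M4+M5)/6=3437/1647
t_q=11/2 → seg 2, τ=1/2; S=-4+1024/1647·τ+4531/3294·τ²+-365/366·τ³=-1499/432

  seg 0: a=4 b=-3925/3294 c=0 d=-127/1647
  seg 1: a=1 b=-6973/3294 c=-254/549 d=6055/29646
  seg 2: a=-4 b=1024/1647 c=4531/3294 d=-365/366
  seg 3: a=-3 b=1255/3294 c=-2662/1647 d=12521/29646
  seg 4: a=-5 b=3437/1647 c=2399/1098 d=-2399/6588
S(11/2) = -1499/432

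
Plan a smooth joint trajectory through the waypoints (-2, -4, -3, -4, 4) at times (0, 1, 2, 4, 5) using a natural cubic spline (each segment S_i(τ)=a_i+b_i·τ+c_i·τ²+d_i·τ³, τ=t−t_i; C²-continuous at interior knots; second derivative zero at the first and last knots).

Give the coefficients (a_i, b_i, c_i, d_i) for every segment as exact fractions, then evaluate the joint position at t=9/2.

  seg 0: a=-2 b=-3 c=0 d=1
  seg 1: a=-4 b=0 c=3 d=-2
  seg 2: a=-3 b=0 c=-3 d=11/8
  seg 3: a=-4 b=9/2 c=21/4 d=-7/4
S(9/2) = -21/32

Δ: Δ0=-2, Δ1=1, Δ2=-1/2, Δ3=8
row 1: diag=4, rhs=18; c'=1/4, d'=9/2
row 2: denom=6−1·1/4=23/4; d'=(-9−1·9/2)/(23/4)=-54/23
row 3: denom=6−2·8/23=122/23; d'=(51−2·-54/23)/(122/23)=21/2
back: M3=21/2
back: M2=-54/23−8/23·21/2=-6
back: M1=9/2−1/4·-6=6
M: M0=0, M1=6, M2=-6, M3=21/2, M4=0
seg 0: a=-2, c=M0/2=0, d=(M1−M0)/(6·1)=1, b=Δ0−h0·(2M0+M1)/6=-3
seg 1: a=-4, c=M1/2=3, d=(M2−M1)/(6·1)=-2, b=Δ1−h1·(2M1+M2)/6=0
seg 2: a=-3, c=M2/2=-3, d=(M3−M2)/(6·2)=11/8, b=Δ2−h2·(2M2+M3)/6=0
seg 3: a=-4, c=M3/2=21/4, d=(M4−M3)/(6·1)=-7/4, b=Δ3−h3·(2M3+M4)/6=9/2
t_q=9/2 → seg 3, τ=1/2; S=-4+9/2·τ+21/4·τ²+-7/4·τ³=-21/32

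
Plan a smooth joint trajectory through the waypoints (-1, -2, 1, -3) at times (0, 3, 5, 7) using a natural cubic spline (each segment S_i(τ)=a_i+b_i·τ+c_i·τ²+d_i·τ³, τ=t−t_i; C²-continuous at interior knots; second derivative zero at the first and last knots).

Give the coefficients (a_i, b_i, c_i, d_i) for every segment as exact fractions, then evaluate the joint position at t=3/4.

Δ: Δ0=-1/3, Δ1=3/2, Δ2=-2
row 1: diag=10, rhs=11; c'=1/5, d'=11/10
row 2: denom=8−2·1/5=38/5; d'=(-21−2·11/10)/(38/5)=-58/19
back: M2=-58/19
back: M1=11/10−1/5·-58/19=65/38
M: M0=0, M1=65/38, M2=-58/19, M3=0
seg 0: a=-1, c=M0/2=0, d=(M1−M0)/(6·3)=65/684, b=Δ0−h0·(2M0+M1)/6=-271/228
seg 1: a=-2, c=M1/2=65/76, d=(M2−M1)/(6·2)=-181/456, b=Δ1−h1·(2M1+M2)/6=157/114
seg 2: a=1, c=M2/2=-29/19, d=(M3−M2)/(6·2)=29/114, b=Δ2−h2·(2M2+M3)/6=2/57
t_q=3/4 → seg 0, τ=3/4; S=-1+-271/228·τ+0·τ²+65/684·τ³=-9005/4864

  seg 0: a=-1 b=-271/228 c=0 d=65/684
  seg 1: a=-2 b=157/114 c=65/76 d=-181/456
  seg 2: a=1 b=2/57 c=-29/19 d=29/114
S(3/4) = -9005/4864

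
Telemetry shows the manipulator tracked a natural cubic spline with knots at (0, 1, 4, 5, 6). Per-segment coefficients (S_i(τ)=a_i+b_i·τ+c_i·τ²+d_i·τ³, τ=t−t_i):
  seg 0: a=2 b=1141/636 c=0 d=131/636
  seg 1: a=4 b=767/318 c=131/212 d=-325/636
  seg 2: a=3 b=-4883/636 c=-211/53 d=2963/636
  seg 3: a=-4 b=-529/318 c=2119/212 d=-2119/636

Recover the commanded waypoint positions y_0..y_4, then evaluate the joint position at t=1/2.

y_0=2 y_1=4 y_2=3 y_3=-4 y_4=1
S(1/2) = 4957/1696

y_0 = S_0(0) = a_0 = 2
y_1 = S_1(0) = a_1 = 4
y_2 = S_2(0) = a_2 = 3
y_3 = S_3(0) = a_3 = -4
y_4 = S_3(1) = 1
t_q=1/2 is in segment 0 (τ=1/2); S_0(τ)=4957/1696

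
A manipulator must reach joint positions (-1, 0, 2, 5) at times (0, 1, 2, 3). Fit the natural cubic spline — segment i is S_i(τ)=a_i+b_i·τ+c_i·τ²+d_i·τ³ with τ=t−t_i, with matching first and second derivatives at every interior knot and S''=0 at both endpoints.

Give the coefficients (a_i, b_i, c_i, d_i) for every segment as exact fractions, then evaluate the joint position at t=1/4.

  seg 0: a=-1 b=4/5 c=0 d=1/5
  seg 1: a=0 b=7/5 c=3/5 d=0
  seg 2: a=2 b=13/5 c=3/5 d=-1/5
S(1/4) = -51/64

Δ: Δ0=1, Δ1=2, Δ2=3
row 1: diag=4, rhs=6; c'=1/4, d'=3/2
row 2: denom=4−1·1/4=15/4; d'=(6−1·3/2)/(15/4)=6/5
back: M2=6/5
back: M1=3/2−1/4·6/5=6/5
M: M0=0, M1=6/5, M2=6/5, M3=0
seg 0: a=-1, c=M0/2=0, d=(M1−M0)/(6·1)=1/5, b=Δ0−h0·(2M0+M1)/6=4/5
seg 1: a=0, c=M1/2=3/5, d=(M2−M1)/(6·1)=0, b=Δ1−h1·(2M1+M2)/6=7/5
seg 2: a=2, c=M2/2=3/5, d=(M3−M2)/(6·1)=-1/5, b=Δ2−h2·(2M2+M3)/6=13/5
t_q=1/4 → seg 0, τ=1/4; S=-1+4/5·τ+0·τ²+1/5·τ³=-51/64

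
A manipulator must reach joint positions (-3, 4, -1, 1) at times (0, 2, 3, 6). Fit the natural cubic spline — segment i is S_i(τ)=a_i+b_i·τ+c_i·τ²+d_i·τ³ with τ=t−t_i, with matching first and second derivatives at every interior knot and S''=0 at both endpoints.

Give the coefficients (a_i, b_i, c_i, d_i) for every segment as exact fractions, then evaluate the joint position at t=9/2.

  seg 0: a=-3 b=1871/282 c=0 d=-221/282
  seg 1: a=4 b=-781/282 c=-221/47 d=697/282
  seg 2: a=-1 b=-671/141 c=255/94 d=-85/282
S(9/2) = -2295/752

Δ: Δ0=7/2, Δ1=-5, Δ2=2/3
row 1: diag=6, rhs=-51; c'=1/6, d'=-17/2
row 2: denom=8−1·1/6=47/6; d'=(34−1·-17/2)/(47/6)=255/47
back: M2=255/47
back: M1=-17/2−1/6·255/47=-442/47
M: M0=0, M1=-442/47, M2=255/47, M3=0
seg 0: a=-3, c=M0/2=0, d=(M1−M0)/(6·2)=-221/282, b=Δ0−h0·(2M0+M1)/6=1871/282
seg 1: a=4, c=M1/2=-221/47, d=(M2−M1)/(6·1)=697/282, b=Δ1−h1·(2M1+M2)/6=-781/282
seg 2: a=-1, c=M2/2=255/94, d=(M3−M2)/(6·3)=-85/282, b=Δ2−h2·(2M2+M3)/6=-671/141
t_q=9/2 → seg 2, τ=3/2; S=-1+-671/141·τ+255/94·τ²+-85/282·τ³=-2295/752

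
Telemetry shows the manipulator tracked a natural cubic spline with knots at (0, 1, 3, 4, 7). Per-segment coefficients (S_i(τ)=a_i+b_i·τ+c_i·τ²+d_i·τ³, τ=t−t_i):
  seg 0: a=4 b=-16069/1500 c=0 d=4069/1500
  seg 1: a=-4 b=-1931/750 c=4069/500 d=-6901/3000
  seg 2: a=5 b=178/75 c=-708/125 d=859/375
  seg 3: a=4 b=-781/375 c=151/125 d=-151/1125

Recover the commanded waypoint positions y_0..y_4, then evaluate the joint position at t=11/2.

y_0 = S_0(0) = a_0 = 4
y_1 = S_1(0) = a_1 = -4
y_2 = S_2(0) = a_2 = 5
y_3 = S_3(0) = a_3 = 4
y_4 = S_3(3) = 5
t_q=11/2 is in segment 3 (τ=3/2); S_3(τ)=3141/1000

y_0=4 y_1=-4 y_2=5 y_3=4 y_4=5
S(11/2) = 3141/1000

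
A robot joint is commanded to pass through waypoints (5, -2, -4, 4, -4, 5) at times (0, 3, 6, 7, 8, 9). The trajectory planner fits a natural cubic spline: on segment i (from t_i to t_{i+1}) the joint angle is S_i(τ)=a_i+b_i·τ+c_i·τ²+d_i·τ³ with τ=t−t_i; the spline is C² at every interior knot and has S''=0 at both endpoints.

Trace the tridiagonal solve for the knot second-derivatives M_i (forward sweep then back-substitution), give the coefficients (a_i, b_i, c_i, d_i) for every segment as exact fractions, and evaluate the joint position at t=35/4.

Δ: Δ0=-7/3, Δ1=-2/3, Δ2=8, Δ3=-8, Δ4=9
row 1: diag=12, rhs=10; c'=1/4, d'=5/6
row 2: denom=8−3·1/4=29/4; d'=(52−3·5/6)/(29/4)=198/29
row 3: denom=4−1·4/29=112/29; d'=(-96−1·198/29)/(112/29)=-213/8
row 4: denom=4−1·29/112=419/112; d'=(102−1·-213/8)/(419/112)=14406/419
back: M4=14406/419
back: M3=-213/8−29/112·14406/419=-14886/419
back: M2=198/29−4/29·-14886/419=4914/419
back: M1=5/6−1/4·4914/419=-2638/1257
M: M0=0, M1=-2638/1257, M2=4914/419, M3=-14886/419, M4=14406/419, M5=0
seg 0: a=5, c=M0/2=0, d=(M1−M0)/(6·3)=-1319/11313, b=Δ0−h0·(2M0+M1)/6=-538/419
seg 1: a=-2, c=M1/2=-1319/1257, d=(M2−M1)/(6·3)=8690/11313, b=Δ1−h1·(2M1+M2)/6=-1857/419
seg 2: a=-4, c=M2/2=2457/419, d=(M3−M2)/(6·1)=-3300/419, b=Δ2−h2·(2M2+M3)/6=4195/419
seg 3: a=4, c=M3/2=-7443/419, d=(M4−M3)/(6·1)=4882/419, b=Δ3−h3·(2M3+M4)/6=-791/419
seg 4: a=-4, c=M4/2=7203/419, d=(M5−M4)/(6·1)=-2401/419, b=Δ4−h4·(2M4+M5)/6=-1031/419
t_q=35/4 → seg 4, τ=3/4; S=-4+-1031/419·τ+7203/419·τ²+-2401/419·τ³=37729/26816

  seg 0: a=5 b=-538/419 c=0 d=-1319/11313
  seg 1: a=-2 b=-1857/419 c=-1319/1257 d=8690/11313
  seg 2: a=-4 b=4195/419 c=2457/419 d=-3300/419
  seg 3: a=4 b=-791/419 c=-7443/419 d=4882/419
  seg 4: a=-4 b=-1031/419 c=7203/419 d=-2401/419
S(35/4) = 37729/26816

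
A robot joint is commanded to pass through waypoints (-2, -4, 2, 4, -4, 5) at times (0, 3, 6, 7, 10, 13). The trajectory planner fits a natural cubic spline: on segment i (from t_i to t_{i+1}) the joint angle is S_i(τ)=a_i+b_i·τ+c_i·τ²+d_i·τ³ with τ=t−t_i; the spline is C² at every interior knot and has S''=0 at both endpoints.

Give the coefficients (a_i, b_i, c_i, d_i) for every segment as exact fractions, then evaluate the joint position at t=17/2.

  seg 0: a=-2 b=-217/165 c=0 d=107/1485
  seg 1: a=-4 b=104/165 c=107/165 d=-19/297
  seg 2: a=2 b=461/165 c=4/55 d=-13/15
  seg 3: a=4 b=56/165 c=-139/55 d=151/297
  seg 4: a=-4 b=-181/165 c=338/165 d=-338/1485
S(17/2) = 237/440

Δ: Δ0=-2/3, Δ1=2, Δ2=2, Δ3=-8/3, Δ4=3
row 1: diag=12, rhs=16; c'=1/4, d'=4/3
row 2: denom=8−3·1/4=29/4; d'=(0−3·4/3)/(29/4)=-16/29
row 3: denom=8−1·4/29=228/29; d'=(-28−1·-16/29)/(228/29)=-199/57
row 4: denom=12−3·29/76=825/76; d'=(34−3·-199/57)/(825/76)=676/165
back: M4=676/165
back: M3=-199/57−29/76·676/165=-278/55
back: M2=-16/29−4/29·-278/55=8/55
back: M1=4/3−1/4·8/55=214/165
M: M0=0, M1=214/165, M2=8/55, M3=-278/55, M4=676/165, M5=0
seg 0: a=-2, c=M0/2=0, d=(M1−M0)/(6·3)=107/1485, b=Δ0−h0·(2M0+M1)/6=-217/165
seg 1: a=-4, c=M1/2=107/165, d=(M2−M1)/(6·3)=-19/297, b=Δ1−h1·(2M1+M2)/6=104/165
seg 2: a=2, c=M2/2=4/55, d=(M3−M2)/(6·1)=-13/15, b=Δ2−h2·(2M2+M3)/6=461/165
seg 3: a=4, c=M3/2=-139/55, d=(M4−M3)/(6·3)=151/297, b=Δ3−h3·(2M3+M4)/6=56/165
seg 4: a=-4, c=M4/2=338/165, d=(M5−M4)/(6·3)=-338/1485, b=Δ4−h4·(2M4+M5)/6=-181/165
t_q=17/2 → seg 3, τ=3/2; S=4+56/165·τ+-139/55·τ²+151/297·τ³=237/440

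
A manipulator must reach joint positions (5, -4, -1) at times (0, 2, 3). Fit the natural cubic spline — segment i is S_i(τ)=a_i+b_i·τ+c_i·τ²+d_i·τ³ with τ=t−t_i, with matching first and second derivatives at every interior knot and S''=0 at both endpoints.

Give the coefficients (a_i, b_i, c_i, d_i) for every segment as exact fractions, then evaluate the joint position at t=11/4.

  seg 0: a=5 b=-7 c=0 d=5/8
  seg 1: a=-4 b=1/2 c=15/4 d=-5/4
S(11/4) = -523/256

Δ: Δ0=-9/2, Δ1=3
row 1: diag=6, rhs=45; c'=1/6, d'=15/2
back: M1=15/2
M: M0=0, M1=15/2, M2=0
seg 0: a=5, c=M0/2=0, d=(M1−M0)/(6·2)=5/8, b=Δ0−h0·(2M0+M1)/6=-7
seg 1: a=-4, c=M1/2=15/4, d=(M2−M1)/(6·1)=-5/4, b=Δ1−h1·(2M1+M2)/6=1/2
t_q=11/4 → seg 1, τ=3/4; S=-4+1/2·τ+15/4·τ²+-5/4·τ³=-523/256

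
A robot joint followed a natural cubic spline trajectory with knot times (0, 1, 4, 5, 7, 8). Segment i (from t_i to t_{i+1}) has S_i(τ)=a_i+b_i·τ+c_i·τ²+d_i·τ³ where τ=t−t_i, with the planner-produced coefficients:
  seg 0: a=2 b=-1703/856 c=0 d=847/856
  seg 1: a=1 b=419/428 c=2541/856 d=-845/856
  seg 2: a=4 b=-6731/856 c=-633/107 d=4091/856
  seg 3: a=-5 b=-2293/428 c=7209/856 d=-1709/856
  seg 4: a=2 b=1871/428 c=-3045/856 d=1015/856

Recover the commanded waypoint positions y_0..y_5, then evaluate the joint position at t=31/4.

y_0=2 y_1=1 y_2=4 y_3=-5 y_4=2 y_5=4
S(31/4) = 206969/54784

y_0 = S_0(0) = a_0 = 2
y_1 = S_1(0) = a_1 = 1
y_2 = S_2(0) = a_2 = 4
y_3 = S_3(0) = a_3 = -5
y_4 = S_4(0) = a_4 = 2
y_5 = S_4(1) = 4
t_q=31/4 is in segment 4 (τ=3/4); S_4(τ)=206969/54784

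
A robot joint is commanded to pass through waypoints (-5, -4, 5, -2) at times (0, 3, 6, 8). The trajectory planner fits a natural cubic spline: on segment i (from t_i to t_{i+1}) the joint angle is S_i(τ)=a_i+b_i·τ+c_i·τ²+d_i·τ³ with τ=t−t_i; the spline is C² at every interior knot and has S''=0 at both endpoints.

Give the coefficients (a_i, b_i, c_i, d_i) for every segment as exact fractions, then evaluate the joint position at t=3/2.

  seg 0: a=-5 b=-203/222 c=0 d=277/1998
  seg 1: a=-4 b=314/111 c=277/222 d=-793/1998
  seg 2: a=5 b=-89/222 c=-86/37 d=43/111
S(3/2) = -3495/592

Δ: Δ0=1/3, Δ1=3, Δ2=-7/2
row 1: diag=12, rhs=16; c'=1/4, d'=4/3
row 2: denom=10−3·1/4=37/4; d'=(-39−3·4/3)/(37/4)=-172/37
back: M2=-172/37
back: M1=4/3−1/4·-172/37=277/111
M: M0=0, M1=277/111, M2=-172/37, M3=0
seg 0: a=-5, c=M0/2=0, d=(M1−M0)/(6·3)=277/1998, b=Δ0−h0·(2M0+M1)/6=-203/222
seg 1: a=-4, c=M1/2=277/222, d=(M2−M1)/(6·3)=-793/1998, b=Δ1−h1·(2M1+M2)/6=314/111
seg 2: a=5, c=M2/2=-86/37, d=(M3−M2)/(6·2)=43/111, b=Δ2−h2·(2M2+M3)/6=-89/222
t_q=3/2 → seg 0, τ=3/2; S=-5+-203/222·τ+0·τ²+277/1998·τ³=-3495/592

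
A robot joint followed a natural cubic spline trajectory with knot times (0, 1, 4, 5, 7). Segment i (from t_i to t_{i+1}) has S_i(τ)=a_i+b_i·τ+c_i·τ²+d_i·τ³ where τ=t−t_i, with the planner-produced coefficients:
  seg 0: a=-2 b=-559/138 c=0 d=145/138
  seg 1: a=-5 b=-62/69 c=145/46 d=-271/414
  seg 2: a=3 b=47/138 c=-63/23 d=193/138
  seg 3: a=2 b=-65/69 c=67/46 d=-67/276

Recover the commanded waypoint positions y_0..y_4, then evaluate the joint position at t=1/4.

y_0 = S_0(0) = a_0 = -2
y_1 = S_1(0) = a_1 = -5
y_2 = S_2(0) = a_2 = 3
y_3 = S_3(0) = a_3 = 2
y_4 = S_3(2) = 4
t_q=1/4 is in segment 0 (τ=1/4); S_0(τ)=-8821/2944

y_0=-2 y_1=-5 y_2=3 y_3=2 y_4=4
S(1/4) = -8821/2944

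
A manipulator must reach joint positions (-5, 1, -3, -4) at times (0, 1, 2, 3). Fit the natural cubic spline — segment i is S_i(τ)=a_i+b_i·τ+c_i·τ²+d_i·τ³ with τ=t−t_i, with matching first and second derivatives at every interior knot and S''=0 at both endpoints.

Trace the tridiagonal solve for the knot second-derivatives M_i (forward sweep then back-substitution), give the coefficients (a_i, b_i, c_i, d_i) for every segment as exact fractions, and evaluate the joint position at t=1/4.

Δ: Δ0=6, Δ1=-4, Δ2=-1
row 1: diag=4, rhs=-60; c'=1/4, d'=-15
row 2: denom=4−1·1/4=15/4; d'=(18−1·-15)/(15/4)=44/5
back: M2=44/5
back: M1=-15−1/4·44/5=-86/5
M: M0=0, M1=-86/5, M2=44/5, M3=0
seg 0: a=-5, c=M0/2=0, d=(M1−M0)/(6·1)=-43/15, b=Δ0−h0·(2M0+M1)/6=133/15
seg 1: a=1, c=M1/2=-43/5, d=(M2−M1)/(6·1)=13/3, b=Δ1−h1·(2M1+M2)/6=4/15
seg 2: a=-3, c=M2/2=22/5, d=(M3−M2)/(6·1)=-22/15, b=Δ2−h2·(2M2+M3)/6=-59/15
t_q=1/4 → seg 0, τ=1/4; S=-5+133/15·τ+0·τ²+-43/15·τ³=-181/64

  seg 0: a=-5 b=133/15 c=0 d=-43/15
  seg 1: a=1 b=4/15 c=-43/5 d=13/3
  seg 2: a=-3 b=-59/15 c=22/5 d=-22/15
S(1/4) = -181/64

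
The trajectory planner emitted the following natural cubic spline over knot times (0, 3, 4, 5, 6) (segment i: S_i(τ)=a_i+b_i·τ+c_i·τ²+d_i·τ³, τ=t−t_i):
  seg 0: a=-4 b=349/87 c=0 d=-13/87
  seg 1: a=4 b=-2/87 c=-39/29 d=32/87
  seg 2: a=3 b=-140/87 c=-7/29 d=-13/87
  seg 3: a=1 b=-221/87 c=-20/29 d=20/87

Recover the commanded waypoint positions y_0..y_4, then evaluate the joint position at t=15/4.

y_0=-4 y_1=4 y_2=3 y_3=1 y_4=-2
S(15/4) = 1569/464

y_0 = S_0(0) = a_0 = -4
y_1 = S_1(0) = a_1 = 4
y_2 = S_2(0) = a_2 = 3
y_3 = S_3(0) = a_3 = 1
y_4 = S_3(1) = -2
t_q=15/4 is in segment 1 (τ=3/4); S_1(τ)=1569/464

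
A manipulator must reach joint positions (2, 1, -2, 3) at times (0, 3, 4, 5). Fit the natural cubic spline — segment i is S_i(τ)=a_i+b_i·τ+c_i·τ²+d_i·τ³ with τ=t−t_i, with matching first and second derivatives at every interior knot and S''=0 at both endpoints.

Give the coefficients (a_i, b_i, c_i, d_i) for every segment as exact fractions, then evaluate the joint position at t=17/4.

  seg 0: a=2 b=137/93 c=0 d=-56/279
  seg 1: a=1 b=-367/93 c=-56/31 d=256/93
  seg 2: a=-2 b=65/93 c=200/31 d=-200/93
S(17/4) = -361/248

Δ: Δ0=-1/3, Δ1=-3, Δ2=5
row 1: diag=8, rhs=-16; c'=1/8, d'=-2
row 2: denom=4−1·1/8=31/8; d'=(48−1·-2)/(31/8)=400/31
back: M2=400/31
back: M1=-2−1/8·400/31=-112/31
M: M0=0, M1=-112/31, M2=400/31, M3=0
seg 0: a=2, c=M0/2=0, d=(M1−M0)/(6·3)=-56/279, b=Δ0−h0·(2M0+M1)/6=137/93
seg 1: a=1, c=M1/2=-56/31, d=(M2−M1)/(6·1)=256/93, b=Δ1−h1·(2M1+M2)/6=-367/93
seg 2: a=-2, c=M2/2=200/31, d=(M3−M2)/(6·1)=-200/93, b=Δ2−h2·(2M2+M3)/6=65/93
t_q=17/4 → seg 2, τ=1/4; S=-2+65/93·τ+200/31·τ²+-200/93·τ³=-361/248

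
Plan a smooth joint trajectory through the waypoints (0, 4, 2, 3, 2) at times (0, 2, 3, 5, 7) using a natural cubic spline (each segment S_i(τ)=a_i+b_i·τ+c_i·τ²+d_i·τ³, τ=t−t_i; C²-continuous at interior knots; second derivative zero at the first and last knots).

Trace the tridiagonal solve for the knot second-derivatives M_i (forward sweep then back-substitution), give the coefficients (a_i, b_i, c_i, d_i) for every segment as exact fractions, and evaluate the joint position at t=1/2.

  seg 0: a=0 b=227/64 c=0 d=-99/256
  seg 1: a=4 b=-35/32 c=-297/128 d=181/128
  seg 2: a=2 b=-191/128 c=123/64 d=-237/512
  seg 3: a=3 b=41/64 c=-219/256 d=73/512
S(1/2) = 3533/2048

Δ: Δ0=2, Δ1=-2, Δ2=1/2, Δ3=-1/2
row 1: diag=6, rhs=-24; c'=1/6, d'=-4
row 2: denom=6−1·1/6=35/6; d'=(15−1·-4)/(35/6)=114/35
row 3: denom=8−2·12/35=256/35; d'=(-6−2·114/35)/(256/35)=-219/128
back: M3=-219/128
back: M2=114/35−12/35·-219/128=123/32
back: M1=-4−1/6·123/32=-297/64
M: M0=0, M1=-297/64, M2=123/32, M3=-219/128, M4=0
seg 0: a=0, c=M0/2=0, d=(M1−M0)/(6·2)=-99/256, b=Δ0−h0·(2M0+M1)/6=227/64
seg 1: a=4, c=M1/2=-297/128, d=(M2−M1)/(6·1)=181/128, b=Δ1−h1·(2M1+M2)/6=-35/32
seg 2: a=2, c=M2/2=123/64, d=(M3−M2)/(6·2)=-237/512, b=Δ2−h2·(2M2+M3)/6=-191/128
seg 3: a=3, c=M3/2=-219/256, d=(M4−M3)/(6·2)=73/512, b=Δ3−h3·(2M3+M4)/6=41/64
t_q=1/2 → seg 0, τ=1/2; S=0+227/64·τ+0·τ²+-99/256·τ³=3533/2048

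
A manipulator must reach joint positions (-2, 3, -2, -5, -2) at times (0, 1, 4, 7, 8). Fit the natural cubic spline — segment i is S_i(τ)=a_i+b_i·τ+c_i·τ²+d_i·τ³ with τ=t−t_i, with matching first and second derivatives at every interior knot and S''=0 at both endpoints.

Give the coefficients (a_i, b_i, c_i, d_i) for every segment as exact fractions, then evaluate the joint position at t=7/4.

  seg 0: a=-2 b=230/39 c=0 d=-35/39
  seg 1: a=3 b=125/39 c=-35/13 d=125/351
  seg 2: a=-2 b=-10/3 c=20/39 d=31/351
  seg 3: a=-5 b=83/39 c=17/13 d=-17/39
S(7/4) = 3361/832

Δ: Δ0=5, Δ1=-5/3, Δ2=-1, Δ3=3
row 1: diag=8, rhs=-40; c'=3/8, d'=-5
row 2: denom=12−3·3/8=87/8; d'=(4−3·-5)/(87/8)=152/87
row 3: denom=8−3·8/29=208/29; d'=(24−3·152/87)/(208/29)=34/13
back: M3=34/13
back: M2=152/87−8/29·34/13=40/39
back: M1=-5−3/8·40/39=-70/13
M: M0=0, M1=-70/13, M2=40/39, M3=34/13, M4=0
seg 0: a=-2, c=M0/2=0, d=(M1−M0)/(6·1)=-35/39, b=Δ0−h0·(2M0+M1)/6=230/39
seg 1: a=3, c=M1/2=-35/13, d=(M2−M1)/(6·3)=125/351, b=Δ1−h1·(2M1+M2)/6=125/39
seg 2: a=-2, c=M2/2=20/39, d=(M3−M2)/(6·3)=31/351, b=Δ2−h2·(2M2+M3)/6=-10/3
seg 3: a=-5, c=M3/2=17/13, d=(M4−M3)/(6·1)=-17/39, b=Δ3−h3·(2M3+M4)/6=83/39
t_q=7/4 → seg 1, τ=3/4; S=3+125/39·τ+-35/13·τ²+125/351·τ³=3361/832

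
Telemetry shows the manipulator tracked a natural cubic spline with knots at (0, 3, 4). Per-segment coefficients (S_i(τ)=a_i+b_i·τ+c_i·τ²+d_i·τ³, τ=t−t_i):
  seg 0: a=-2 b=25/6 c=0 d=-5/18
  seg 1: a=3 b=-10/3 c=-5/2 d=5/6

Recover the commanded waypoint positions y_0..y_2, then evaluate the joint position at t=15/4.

y_0=-2 y_1=3 y_2=-2
S(15/4) = -71/128

y_0 = S_0(0) = a_0 = -2
y_1 = S_1(0) = a_1 = 3
y_2 = S_1(1) = -2
t_q=15/4 is in segment 1 (τ=3/4); S_1(τ)=-71/128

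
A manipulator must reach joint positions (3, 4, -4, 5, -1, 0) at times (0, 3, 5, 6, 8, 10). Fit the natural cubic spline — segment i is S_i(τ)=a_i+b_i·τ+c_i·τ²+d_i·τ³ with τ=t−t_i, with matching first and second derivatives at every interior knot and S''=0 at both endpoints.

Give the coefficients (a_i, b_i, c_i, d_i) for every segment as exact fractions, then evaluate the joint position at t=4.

Δ: Δ0=1/3, Δ1=-4, Δ2=9, Δ3=-3, Δ4=1/2
row 1: diag=10, rhs=-26; c'=1/5, d'=-13/5
row 2: denom=6−2·1/5=28/5; d'=(78−2·-13/5)/(28/5)=104/7
row 3: denom=6−1·5/28=163/28; d'=(-72−1·104/7)/(163/28)=-2432/163
row 4: denom=8−2·56/163=1192/163; d'=(21−2·-2432/163)/(1192/163)=8287/1192
back: M4=8287/1192
back: M3=-2432/163−56/163·8287/1192=-2579/149
back: M2=104/7−5/28·-2579/149=10697/596
back: M1=-13/5−1/5·10697/596=-3689/596
M: M0=0, M1=-3689/596, M2=10697/596, M3=-2579/149, M4=8287/1192, M5=0
seg 0: a=3, c=M0/2=0, d=(M1−M0)/(6·3)=-3689/10728, b=Δ0−h0·(2M0+M1)/6=12259/3576
seg 1: a=4, c=M1/2=-3689/1192, d=(M2−M1)/(6·2)=7193/3576, b=Δ1−h1·(2M1+M2)/6=-10471/1788
seg 2: a=-4, c=M2/2=10697/1192, d=(M3−M2)/(6·1)=-21013/3576, b=Δ2−h2·(2M2+M3)/6=10553/1788
seg 3: a=5, c=M3/2=-2579/298, d=(M4−M3)/(6·2)=28919/14304, b=Δ3−h3·(2M3+M4)/6=22249/3576
seg 4: a=-1, c=M4/2=8287/2384, d=(M5−M4)/(6·2)=-8287/14304, b=Δ4−h4·(2M4+M5)/6=-7393/1788
t_q=4 → seg 1, τ=1; S=4+-10471/1788·τ+-3689/1192·τ²+7193/3576·τ³=-438/149

  seg 0: a=3 b=12259/3576 c=0 d=-3689/10728
  seg 1: a=4 b=-10471/1788 c=-3689/1192 d=7193/3576
  seg 2: a=-4 b=10553/1788 c=10697/1192 d=-21013/3576
  seg 3: a=5 b=22249/3576 c=-2579/298 d=28919/14304
  seg 4: a=-1 b=-7393/1788 c=8287/2384 d=-8287/14304
S(4) = -438/149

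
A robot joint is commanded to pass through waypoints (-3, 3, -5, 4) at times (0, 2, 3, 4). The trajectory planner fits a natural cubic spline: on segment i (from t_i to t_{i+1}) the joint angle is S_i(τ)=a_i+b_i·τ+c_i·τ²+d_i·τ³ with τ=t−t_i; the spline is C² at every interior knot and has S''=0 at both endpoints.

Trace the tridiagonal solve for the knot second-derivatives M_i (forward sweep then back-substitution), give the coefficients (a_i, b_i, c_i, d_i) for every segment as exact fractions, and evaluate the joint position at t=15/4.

  seg 0: a=-3 b=191/23 c=0 d=-61/46
  seg 1: a=3 b=-175/23 c=-183/23 d=174/23
  seg 2: a=-5 b=-19/23 c=339/23 d=-113/23
S(15/4) = 881/1472

Δ: Δ0=3, Δ1=-8, Δ2=9
row 1: diag=6, rhs=-66; c'=1/6, d'=-11
row 2: denom=4−1·1/6=23/6; d'=(102−1·-11)/(23/6)=678/23
back: M2=678/23
back: M1=-11−1/6·678/23=-366/23
M: M0=0, M1=-366/23, M2=678/23, M3=0
seg 0: a=-3, c=M0/2=0, d=(M1−M0)/(6·2)=-61/46, b=Δ0−h0·(2M0+M1)/6=191/23
seg 1: a=3, c=M1/2=-183/23, d=(M2−M1)/(6·1)=174/23, b=Δ1−h1·(2M1+M2)/6=-175/23
seg 2: a=-5, c=M2/2=339/23, d=(M3−M2)/(6·1)=-113/23, b=Δ2−h2·(2M2+M3)/6=-19/23
t_q=15/4 → seg 2, τ=3/4; S=-5+-19/23·τ+339/23·τ²+-113/23·τ³=881/1472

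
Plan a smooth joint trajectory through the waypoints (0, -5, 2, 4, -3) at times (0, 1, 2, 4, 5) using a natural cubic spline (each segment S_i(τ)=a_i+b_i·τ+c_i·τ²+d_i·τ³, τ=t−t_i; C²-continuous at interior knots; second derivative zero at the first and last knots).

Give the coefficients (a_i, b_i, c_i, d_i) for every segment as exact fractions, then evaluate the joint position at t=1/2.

  seg 0: a=0 b=-507/61 c=0 d=202/61
  seg 1: a=-5 b=99/61 c=606/61 d=-278/61
  seg 2: a=2 b=477/61 c=-228/61 d=10/61
  seg 3: a=4 b=-315/61 c=-168/61 d=56/61
S(1/2) = -913/244

Δ: Δ0=-5, Δ1=7, Δ2=1, Δ3=-7
row 1: diag=4, rhs=72; c'=1/4, d'=18
row 2: denom=6−1·1/4=23/4; d'=(-36−1·18)/(23/4)=-216/23
row 3: denom=6−2·8/23=122/23; d'=(-48−2·-216/23)/(122/23)=-336/61
back: M3=-336/61
back: M2=-216/23−8/23·-336/61=-456/61
back: M1=18−1/4·-456/61=1212/61
M: M0=0, M1=1212/61, M2=-456/61, M3=-336/61, M4=0
seg 0: a=0, c=M0/2=0, d=(M1−M0)/(6·1)=202/61, b=Δ0−h0·(2M0+M1)/6=-507/61
seg 1: a=-5, c=M1/2=606/61, d=(M2−M1)/(6·1)=-278/61, b=Δ1−h1·(2M1+M2)/6=99/61
seg 2: a=2, c=M2/2=-228/61, d=(M3−M2)/(6·2)=10/61, b=Δ2−h2·(2M2+M3)/6=477/61
seg 3: a=4, c=M3/2=-168/61, d=(M4−M3)/(6·1)=56/61, b=Δ3−h3·(2M3+M4)/6=-315/61
t_q=1/2 → seg 0, τ=1/2; S=0+-507/61·τ+0·τ²+202/61·τ³=-913/244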